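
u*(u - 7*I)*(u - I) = u^3 - 8*I*u^2 - 7*u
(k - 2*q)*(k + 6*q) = k^2 + 4*k*q - 12*q^2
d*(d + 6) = d^2 + 6*d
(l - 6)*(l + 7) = l^2 + l - 42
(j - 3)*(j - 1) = j^2 - 4*j + 3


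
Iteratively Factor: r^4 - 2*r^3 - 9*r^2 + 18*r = (r + 3)*(r^3 - 5*r^2 + 6*r) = r*(r + 3)*(r^2 - 5*r + 6) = r*(r - 2)*(r + 3)*(r - 3)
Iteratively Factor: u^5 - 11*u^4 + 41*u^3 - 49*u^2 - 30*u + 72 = (u - 3)*(u^4 - 8*u^3 + 17*u^2 + 2*u - 24) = (u - 4)*(u - 3)*(u^3 - 4*u^2 + u + 6) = (u - 4)*(u - 3)*(u + 1)*(u^2 - 5*u + 6) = (u - 4)*(u - 3)*(u - 2)*(u + 1)*(u - 3)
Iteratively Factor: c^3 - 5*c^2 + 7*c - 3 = (c - 1)*(c^2 - 4*c + 3) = (c - 1)^2*(c - 3)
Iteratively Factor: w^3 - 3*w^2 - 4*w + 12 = (w - 3)*(w^2 - 4) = (w - 3)*(w - 2)*(w + 2)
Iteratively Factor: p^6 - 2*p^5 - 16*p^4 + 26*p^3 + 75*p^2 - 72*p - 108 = (p + 3)*(p^5 - 5*p^4 - p^3 + 29*p^2 - 12*p - 36) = (p + 2)*(p + 3)*(p^4 - 7*p^3 + 13*p^2 + 3*p - 18) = (p + 1)*(p + 2)*(p + 3)*(p^3 - 8*p^2 + 21*p - 18) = (p - 2)*(p + 1)*(p + 2)*(p + 3)*(p^2 - 6*p + 9) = (p - 3)*(p - 2)*(p + 1)*(p + 2)*(p + 3)*(p - 3)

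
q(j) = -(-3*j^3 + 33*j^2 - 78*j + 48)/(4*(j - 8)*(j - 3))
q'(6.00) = 0.58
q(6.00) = 5.00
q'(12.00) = 0.73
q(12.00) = 9.17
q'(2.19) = -1.54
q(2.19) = -0.21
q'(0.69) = 0.47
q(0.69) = -0.13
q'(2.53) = -6.04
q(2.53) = -1.29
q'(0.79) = 0.44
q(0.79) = -0.09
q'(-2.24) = 0.70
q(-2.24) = -1.97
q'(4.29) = -0.15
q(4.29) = 4.38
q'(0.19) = 0.56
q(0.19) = -0.39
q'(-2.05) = 0.69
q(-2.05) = -1.83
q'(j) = -(-9*j^2 + 66*j - 78)/(4*(j - 8)*(j - 3)) + (-3*j^3 + 33*j^2 - 78*j + 48)/(4*(j - 8)*(j - 3)^2) + (-3*j^3 + 33*j^2 - 78*j + 48)/(4*(j - 8)^2*(j - 3))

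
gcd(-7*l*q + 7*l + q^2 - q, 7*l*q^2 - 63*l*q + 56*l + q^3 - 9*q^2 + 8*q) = q - 1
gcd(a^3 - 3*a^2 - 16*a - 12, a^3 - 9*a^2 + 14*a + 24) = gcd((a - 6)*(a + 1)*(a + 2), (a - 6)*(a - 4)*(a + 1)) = a^2 - 5*a - 6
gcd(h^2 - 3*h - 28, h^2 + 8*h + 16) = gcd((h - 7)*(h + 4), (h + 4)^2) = h + 4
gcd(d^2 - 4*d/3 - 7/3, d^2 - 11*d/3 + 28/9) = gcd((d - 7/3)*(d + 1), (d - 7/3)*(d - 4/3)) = d - 7/3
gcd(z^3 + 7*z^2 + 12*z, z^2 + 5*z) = z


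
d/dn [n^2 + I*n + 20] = 2*n + I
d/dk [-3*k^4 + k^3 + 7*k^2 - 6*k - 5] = -12*k^3 + 3*k^2 + 14*k - 6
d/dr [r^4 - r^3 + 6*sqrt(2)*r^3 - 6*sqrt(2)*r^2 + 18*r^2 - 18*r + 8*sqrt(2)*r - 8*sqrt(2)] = 4*r^3 - 3*r^2 + 18*sqrt(2)*r^2 - 12*sqrt(2)*r + 36*r - 18 + 8*sqrt(2)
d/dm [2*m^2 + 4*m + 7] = 4*m + 4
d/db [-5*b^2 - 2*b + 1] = -10*b - 2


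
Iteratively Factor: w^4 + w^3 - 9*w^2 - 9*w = (w + 3)*(w^3 - 2*w^2 - 3*w) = (w - 3)*(w + 3)*(w^2 + w) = (w - 3)*(w + 1)*(w + 3)*(w)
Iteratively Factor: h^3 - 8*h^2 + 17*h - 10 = (h - 5)*(h^2 - 3*h + 2) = (h - 5)*(h - 2)*(h - 1)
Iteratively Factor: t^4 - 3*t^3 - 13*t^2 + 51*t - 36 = (t + 4)*(t^3 - 7*t^2 + 15*t - 9) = (t - 1)*(t + 4)*(t^2 - 6*t + 9) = (t - 3)*(t - 1)*(t + 4)*(t - 3)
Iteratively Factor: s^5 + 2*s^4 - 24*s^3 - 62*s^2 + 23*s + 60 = (s - 5)*(s^4 + 7*s^3 + 11*s^2 - 7*s - 12) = (s - 5)*(s + 4)*(s^3 + 3*s^2 - s - 3) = (s - 5)*(s + 3)*(s + 4)*(s^2 - 1) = (s - 5)*(s - 1)*(s + 3)*(s + 4)*(s + 1)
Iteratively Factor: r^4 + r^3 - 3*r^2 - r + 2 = (r + 1)*(r^3 - 3*r + 2) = (r - 1)*(r + 1)*(r^2 + r - 2) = (r - 1)*(r + 1)*(r + 2)*(r - 1)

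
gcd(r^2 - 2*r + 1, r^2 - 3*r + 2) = r - 1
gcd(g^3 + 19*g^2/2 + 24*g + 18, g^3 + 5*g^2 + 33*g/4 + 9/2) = g^2 + 7*g/2 + 3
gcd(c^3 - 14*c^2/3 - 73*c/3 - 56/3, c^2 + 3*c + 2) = c + 1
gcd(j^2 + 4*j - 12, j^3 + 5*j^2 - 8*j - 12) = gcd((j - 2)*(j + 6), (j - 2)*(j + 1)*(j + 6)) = j^2 + 4*j - 12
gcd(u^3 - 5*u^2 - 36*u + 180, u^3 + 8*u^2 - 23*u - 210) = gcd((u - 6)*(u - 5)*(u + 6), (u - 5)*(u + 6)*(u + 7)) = u^2 + u - 30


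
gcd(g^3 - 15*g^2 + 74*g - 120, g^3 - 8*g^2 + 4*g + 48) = g^2 - 10*g + 24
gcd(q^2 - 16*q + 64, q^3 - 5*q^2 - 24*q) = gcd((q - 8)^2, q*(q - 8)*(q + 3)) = q - 8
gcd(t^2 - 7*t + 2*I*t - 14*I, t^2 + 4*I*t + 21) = 1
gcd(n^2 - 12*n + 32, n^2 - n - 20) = 1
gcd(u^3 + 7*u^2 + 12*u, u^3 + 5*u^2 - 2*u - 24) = u^2 + 7*u + 12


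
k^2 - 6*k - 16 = (k - 8)*(k + 2)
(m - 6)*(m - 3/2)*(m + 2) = m^3 - 11*m^2/2 - 6*m + 18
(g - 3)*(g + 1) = g^2 - 2*g - 3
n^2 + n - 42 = (n - 6)*(n + 7)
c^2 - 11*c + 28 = (c - 7)*(c - 4)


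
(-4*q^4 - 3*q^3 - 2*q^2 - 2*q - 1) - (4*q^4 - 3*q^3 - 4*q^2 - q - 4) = -8*q^4 + 2*q^2 - q + 3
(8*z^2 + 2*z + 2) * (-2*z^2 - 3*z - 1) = -16*z^4 - 28*z^3 - 18*z^2 - 8*z - 2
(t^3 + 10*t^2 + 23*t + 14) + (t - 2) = t^3 + 10*t^2 + 24*t + 12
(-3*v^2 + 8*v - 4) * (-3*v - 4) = 9*v^3 - 12*v^2 - 20*v + 16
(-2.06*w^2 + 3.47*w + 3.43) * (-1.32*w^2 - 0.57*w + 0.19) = 2.7192*w^4 - 3.4062*w^3 - 6.8969*w^2 - 1.2958*w + 0.6517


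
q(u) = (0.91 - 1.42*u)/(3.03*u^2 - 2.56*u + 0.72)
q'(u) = (0.91 - 1.42*u)*(2.56 - 6.06*u)/(3.03*u^2 - 2.56*u + 0.72)^2 - 1.42/(3.03*u^2 - 2.56*u + 0.72) = (4.3026*u^2 - 5.5146*u + 1.3072)/(9.1809*u^4 - 15.5136*u^3 + 10.9168*u^2 - 3.6864*u + 0.5184)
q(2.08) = -0.24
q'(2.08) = 0.12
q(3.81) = -0.13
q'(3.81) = 0.04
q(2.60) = -0.19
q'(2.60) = 0.08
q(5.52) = -0.09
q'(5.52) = 0.02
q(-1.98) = 0.21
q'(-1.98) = 0.09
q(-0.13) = 0.99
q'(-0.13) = 1.72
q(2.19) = -0.23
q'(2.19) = 0.11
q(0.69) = -0.18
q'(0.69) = -2.86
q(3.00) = -0.16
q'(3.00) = 0.06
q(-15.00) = 0.03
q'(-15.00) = 0.00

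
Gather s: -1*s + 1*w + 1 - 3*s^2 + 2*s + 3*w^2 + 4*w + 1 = -3*s^2 + s + 3*w^2 + 5*w + 2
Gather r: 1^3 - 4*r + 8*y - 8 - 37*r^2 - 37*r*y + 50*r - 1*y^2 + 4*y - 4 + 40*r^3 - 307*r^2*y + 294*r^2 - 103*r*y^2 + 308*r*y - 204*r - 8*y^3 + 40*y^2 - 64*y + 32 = 40*r^3 + r^2*(257 - 307*y) + r*(-103*y^2 + 271*y - 158) - 8*y^3 + 39*y^2 - 52*y + 21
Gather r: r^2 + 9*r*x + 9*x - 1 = r^2 + 9*r*x + 9*x - 1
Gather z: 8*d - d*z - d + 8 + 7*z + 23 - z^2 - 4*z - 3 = 7*d - z^2 + z*(3 - d) + 28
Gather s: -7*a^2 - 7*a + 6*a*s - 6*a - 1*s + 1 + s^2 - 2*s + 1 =-7*a^2 - 13*a + s^2 + s*(6*a - 3) + 2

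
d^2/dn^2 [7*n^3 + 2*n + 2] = 42*n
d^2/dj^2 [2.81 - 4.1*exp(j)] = -4.1*exp(j)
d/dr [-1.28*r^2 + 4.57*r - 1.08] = 4.57 - 2.56*r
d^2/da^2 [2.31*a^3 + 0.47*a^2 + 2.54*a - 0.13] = 13.86*a + 0.94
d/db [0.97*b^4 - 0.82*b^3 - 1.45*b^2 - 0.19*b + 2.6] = 3.88*b^3 - 2.46*b^2 - 2.9*b - 0.19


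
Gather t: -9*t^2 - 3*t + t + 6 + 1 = -9*t^2 - 2*t + 7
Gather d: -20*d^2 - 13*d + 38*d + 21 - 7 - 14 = -20*d^2 + 25*d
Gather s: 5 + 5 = 10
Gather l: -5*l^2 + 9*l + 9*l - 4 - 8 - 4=-5*l^2 + 18*l - 16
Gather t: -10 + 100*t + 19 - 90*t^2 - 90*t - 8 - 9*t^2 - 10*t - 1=-99*t^2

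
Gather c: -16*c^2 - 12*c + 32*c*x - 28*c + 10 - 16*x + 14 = -16*c^2 + c*(32*x - 40) - 16*x + 24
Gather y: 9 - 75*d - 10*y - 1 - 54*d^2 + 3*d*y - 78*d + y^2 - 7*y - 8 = -54*d^2 - 153*d + y^2 + y*(3*d - 17)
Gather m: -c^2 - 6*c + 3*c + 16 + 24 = -c^2 - 3*c + 40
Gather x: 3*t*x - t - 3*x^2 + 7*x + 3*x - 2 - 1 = -t - 3*x^2 + x*(3*t + 10) - 3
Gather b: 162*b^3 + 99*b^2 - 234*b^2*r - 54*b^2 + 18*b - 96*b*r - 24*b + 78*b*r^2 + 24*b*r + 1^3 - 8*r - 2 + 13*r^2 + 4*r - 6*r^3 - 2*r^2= 162*b^3 + b^2*(45 - 234*r) + b*(78*r^2 - 72*r - 6) - 6*r^3 + 11*r^2 - 4*r - 1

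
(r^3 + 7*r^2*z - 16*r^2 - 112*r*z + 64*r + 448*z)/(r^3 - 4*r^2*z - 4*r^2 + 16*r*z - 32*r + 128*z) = (-r^2 - 7*r*z + 8*r + 56*z)/(-r^2 + 4*r*z - 4*r + 16*z)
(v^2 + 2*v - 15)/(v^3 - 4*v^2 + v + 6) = (v + 5)/(v^2 - v - 2)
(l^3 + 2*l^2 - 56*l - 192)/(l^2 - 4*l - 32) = l + 6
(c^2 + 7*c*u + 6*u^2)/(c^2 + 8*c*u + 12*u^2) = (c + u)/(c + 2*u)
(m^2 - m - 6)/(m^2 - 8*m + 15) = (m + 2)/(m - 5)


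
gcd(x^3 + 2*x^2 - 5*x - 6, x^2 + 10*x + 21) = x + 3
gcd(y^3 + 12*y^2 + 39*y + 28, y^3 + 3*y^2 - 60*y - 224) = y^2 + 11*y + 28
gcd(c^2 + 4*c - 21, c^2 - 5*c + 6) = c - 3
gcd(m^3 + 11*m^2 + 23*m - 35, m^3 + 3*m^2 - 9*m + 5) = m^2 + 4*m - 5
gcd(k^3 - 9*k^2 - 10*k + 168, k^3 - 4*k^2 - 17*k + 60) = k + 4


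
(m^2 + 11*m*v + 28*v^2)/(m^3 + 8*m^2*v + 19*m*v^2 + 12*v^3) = (m + 7*v)/(m^2 + 4*m*v + 3*v^2)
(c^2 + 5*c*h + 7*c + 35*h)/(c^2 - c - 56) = (c + 5*h)/(c - 8)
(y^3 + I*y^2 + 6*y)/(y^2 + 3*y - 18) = y*(y^2 + I*y + 6)/(y^2 + 3*y - 18)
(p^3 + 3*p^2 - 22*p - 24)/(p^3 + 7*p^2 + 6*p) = (p - 4)/p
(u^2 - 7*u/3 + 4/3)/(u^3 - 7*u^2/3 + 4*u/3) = 1/u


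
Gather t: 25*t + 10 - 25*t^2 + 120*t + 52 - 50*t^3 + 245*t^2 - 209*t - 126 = -50*t^3 + 220*t^2 - 64*t - 64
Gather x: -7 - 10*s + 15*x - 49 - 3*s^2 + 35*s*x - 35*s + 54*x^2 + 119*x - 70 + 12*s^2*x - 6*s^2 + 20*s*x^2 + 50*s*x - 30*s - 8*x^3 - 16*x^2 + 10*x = -9*s^2 - 75*s - 8*x^3 + x^2*(20*s + 38) + x*(12*s^2 + 85*s + 144) - 126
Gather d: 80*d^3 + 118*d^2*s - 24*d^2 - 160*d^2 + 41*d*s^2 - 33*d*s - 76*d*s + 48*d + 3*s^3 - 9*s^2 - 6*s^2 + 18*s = 80*d^3 + d^2*(118*s - 184) + d*(41*s^2 - 109*s + 48) + 3*s^3 - 15*s^2 + 18*s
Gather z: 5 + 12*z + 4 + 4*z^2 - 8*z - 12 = 4*z^2 + 4*z - 3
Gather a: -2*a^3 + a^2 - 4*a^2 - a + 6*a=-2*a^3 - 3*a^2 + 5*a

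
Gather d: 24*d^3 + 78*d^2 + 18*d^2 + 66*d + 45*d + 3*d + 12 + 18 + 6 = 24*d^3 + 96*d^2 + 114*d + 36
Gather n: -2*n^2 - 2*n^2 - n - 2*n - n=-4*n^2 - 4*n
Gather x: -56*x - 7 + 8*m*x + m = m + x*(8*m - 56) - 7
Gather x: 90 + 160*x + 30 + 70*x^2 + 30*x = 70*x^2 + 190*x + 120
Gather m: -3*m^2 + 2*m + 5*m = -3*m^2 + 7*m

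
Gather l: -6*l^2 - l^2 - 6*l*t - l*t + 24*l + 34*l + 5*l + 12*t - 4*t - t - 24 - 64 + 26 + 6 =-7*l^2 + l*(63 - 7*t) + 7*t - 56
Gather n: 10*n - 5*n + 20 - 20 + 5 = 5*n + 5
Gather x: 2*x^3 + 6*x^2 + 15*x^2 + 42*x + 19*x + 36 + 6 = 2*x^3 + 21*x^2 + 61*x + 42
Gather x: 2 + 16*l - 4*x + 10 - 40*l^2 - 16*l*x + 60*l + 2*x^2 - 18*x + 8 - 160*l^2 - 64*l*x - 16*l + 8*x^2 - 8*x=-200*l^2 + 60*l + 10*x^2 + x*(-80*l - 30) + 20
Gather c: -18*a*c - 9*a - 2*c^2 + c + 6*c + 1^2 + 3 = -9*a - 2*c^2 + c*(7 - 18*a) + 4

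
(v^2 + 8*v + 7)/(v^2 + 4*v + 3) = (v + 7)/(v + 3)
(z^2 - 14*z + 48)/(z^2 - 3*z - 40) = (z - 6)/(z + 5)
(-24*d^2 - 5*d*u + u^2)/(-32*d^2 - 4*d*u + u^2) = (3*d + u)/(4*d + u)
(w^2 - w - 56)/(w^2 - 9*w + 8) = (w + 7)/(w - 1)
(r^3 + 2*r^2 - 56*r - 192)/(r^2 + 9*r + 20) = (r^2 - 2*r - 48)/(r + 5)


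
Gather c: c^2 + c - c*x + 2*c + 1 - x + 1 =c^2 + c*(3 - x) - x + 2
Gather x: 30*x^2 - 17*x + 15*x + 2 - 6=30*x^2 - 2*x - 4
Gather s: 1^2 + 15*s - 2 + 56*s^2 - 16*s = 56*s^2 - s - 1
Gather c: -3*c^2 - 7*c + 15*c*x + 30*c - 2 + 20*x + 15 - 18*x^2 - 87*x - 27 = -3*c^2 + c*(15*x + 23) - 18*x^2 - 67*x - 14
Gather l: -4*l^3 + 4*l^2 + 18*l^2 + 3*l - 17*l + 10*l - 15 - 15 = -4*l^3 + 22*l^2 - 4*l - 30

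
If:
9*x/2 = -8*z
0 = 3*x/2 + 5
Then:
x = -10/3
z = 15/8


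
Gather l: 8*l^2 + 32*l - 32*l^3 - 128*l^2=-32*l^3 - 120*l^2 + 32*l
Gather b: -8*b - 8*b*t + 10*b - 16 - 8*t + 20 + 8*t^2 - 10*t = b*(2 - 8*t) + 8*t^2 - 18*t + 4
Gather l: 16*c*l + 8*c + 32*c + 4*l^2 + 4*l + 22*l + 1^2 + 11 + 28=40*c + 4*l^2 + l*(16*c + 26) + 40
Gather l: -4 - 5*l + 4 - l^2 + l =-l^2 - 4*l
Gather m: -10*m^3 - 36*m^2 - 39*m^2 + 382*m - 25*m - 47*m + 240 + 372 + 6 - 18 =-10*m^3 - 75*m^2 + 310*m + 600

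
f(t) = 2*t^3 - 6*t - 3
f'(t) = 6*t^2 - 6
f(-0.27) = -1.42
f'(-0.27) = -5.56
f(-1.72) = -2.86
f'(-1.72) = 11.75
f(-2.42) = -16.82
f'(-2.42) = 29.14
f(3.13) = 39.55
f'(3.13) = 52.78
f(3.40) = 55.21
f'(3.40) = 63.36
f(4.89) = 201.52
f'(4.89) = 137.47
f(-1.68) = -2.40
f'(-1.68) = 10.93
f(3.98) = 99.21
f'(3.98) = 89.04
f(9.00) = 1401.00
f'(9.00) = 480.00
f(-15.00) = -6663.00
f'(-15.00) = 1344.00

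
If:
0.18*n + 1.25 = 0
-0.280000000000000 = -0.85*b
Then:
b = 0.33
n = -6.94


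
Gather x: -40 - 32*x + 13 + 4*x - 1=-28*x - 28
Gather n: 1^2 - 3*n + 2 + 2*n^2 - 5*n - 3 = 2*n^2 - 8*n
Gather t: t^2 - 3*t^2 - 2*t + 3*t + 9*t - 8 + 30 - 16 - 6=-2*t^2 + 10*t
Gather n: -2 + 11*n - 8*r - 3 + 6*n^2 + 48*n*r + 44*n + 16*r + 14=6*n^2 + n*(48*r + 55) + 8*r + 9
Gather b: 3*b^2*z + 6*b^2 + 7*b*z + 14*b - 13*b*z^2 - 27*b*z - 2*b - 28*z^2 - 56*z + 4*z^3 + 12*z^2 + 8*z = b^2*(3*z + 6) + b*(-13*z^2 - 20*z + 12) + 4*z^3 - 16*z^2 - 48*z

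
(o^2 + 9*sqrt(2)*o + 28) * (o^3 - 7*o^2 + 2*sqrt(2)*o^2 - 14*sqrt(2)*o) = o^5 - 7*o^4 + 11*sqrt(2)*o^4 - 77*sqrt(2)*o^3 + 64*o^3 - 448*o^2 + 56*sqrt(2)*o^2 - 392*sqrt(2)*o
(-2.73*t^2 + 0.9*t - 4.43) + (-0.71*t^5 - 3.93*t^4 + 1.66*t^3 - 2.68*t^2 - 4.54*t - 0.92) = -0.71*t^5 - 3.93*t^4 + 1.66*t^3 - 5.41*t^2 - 3.64*t - 5.35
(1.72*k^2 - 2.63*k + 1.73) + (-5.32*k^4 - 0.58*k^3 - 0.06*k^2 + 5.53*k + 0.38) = -5.32*k^4 - 0.58*k^3 + 1.66*k^2 + 2.9*k + 2.11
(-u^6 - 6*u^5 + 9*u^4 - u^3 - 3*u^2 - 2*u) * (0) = 0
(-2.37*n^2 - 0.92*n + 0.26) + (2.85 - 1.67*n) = -2.37*n^2 - 2.59*n + 3.11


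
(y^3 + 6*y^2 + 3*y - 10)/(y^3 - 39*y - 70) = (y - 1)/(y - 7)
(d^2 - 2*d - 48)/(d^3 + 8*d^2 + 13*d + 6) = (d - 8)/(d^2 + 2*d + 1)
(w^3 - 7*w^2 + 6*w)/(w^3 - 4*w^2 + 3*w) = (w - 6)/(w - 3)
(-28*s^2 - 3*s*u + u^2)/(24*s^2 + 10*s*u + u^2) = (-7*s + u)/(6*s + u)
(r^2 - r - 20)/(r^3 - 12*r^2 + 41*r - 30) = (r + 4)/(r^2 - 7*r + 6)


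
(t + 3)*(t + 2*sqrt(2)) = t^2 + 2*sqrt(2)*t + 3*t + 6*sqrt(2)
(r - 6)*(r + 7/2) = r^2 - 5*r/2 - 21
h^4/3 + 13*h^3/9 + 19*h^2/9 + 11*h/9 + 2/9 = (h/3 + 1/3)*(h + 1/3)*(h + 1)*(h + 2)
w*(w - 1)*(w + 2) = w^3 + w^2 - 2*w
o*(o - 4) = o^2 - 4*o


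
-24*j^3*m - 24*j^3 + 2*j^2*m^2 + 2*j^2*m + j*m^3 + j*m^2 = (-4*j + m)*(6*j + m)*(j*m + j)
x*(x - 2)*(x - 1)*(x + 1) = x^4 - 2*x^3 - x^2 + 2*x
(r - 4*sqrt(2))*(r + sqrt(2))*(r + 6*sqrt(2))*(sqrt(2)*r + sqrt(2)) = sqrt(2)*r^4 + sqrt(2)*r^3 + 6*r^3 - 44*sqrt(2)*r^2 + 6*r^2 - 96*r - 44*sqrt(2)*r - 96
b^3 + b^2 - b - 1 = (b - 1)*(b + 1)^2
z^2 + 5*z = z*(z + 5)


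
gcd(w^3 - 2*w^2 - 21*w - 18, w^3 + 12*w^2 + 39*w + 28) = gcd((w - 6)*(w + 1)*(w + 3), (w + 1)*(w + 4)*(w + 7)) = w + 1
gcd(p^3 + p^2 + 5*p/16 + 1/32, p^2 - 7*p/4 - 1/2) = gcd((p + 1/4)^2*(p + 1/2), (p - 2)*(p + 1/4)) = p + 1/4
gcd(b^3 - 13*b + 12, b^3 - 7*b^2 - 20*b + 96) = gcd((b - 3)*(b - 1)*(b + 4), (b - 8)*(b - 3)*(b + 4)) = b^2 + b - 12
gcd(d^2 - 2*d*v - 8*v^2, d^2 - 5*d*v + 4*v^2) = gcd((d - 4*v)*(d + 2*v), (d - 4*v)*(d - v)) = -d + 4*v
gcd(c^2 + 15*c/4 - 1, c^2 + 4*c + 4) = 1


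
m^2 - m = m*(m - 1)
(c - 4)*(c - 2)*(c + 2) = c^3 - 4*c^2 - 4*c + 16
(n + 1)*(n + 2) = n^2 + 3*n + 2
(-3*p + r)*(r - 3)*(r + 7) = -3*p*r^2 - 12*p*r + 63*p + r^3 + 4*r^2 - 21*r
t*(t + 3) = t^2 + 3*t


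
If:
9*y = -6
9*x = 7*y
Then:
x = -14/27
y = -2/3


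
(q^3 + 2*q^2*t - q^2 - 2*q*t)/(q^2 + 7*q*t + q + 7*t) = q*(q^2 + 2*q*t - q - 2*t)/(q^2 + 7*q*t + q + 7*t)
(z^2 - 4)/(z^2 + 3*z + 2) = (z - 2)/(z + 1)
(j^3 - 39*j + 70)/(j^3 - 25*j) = (j^2 + 5*j - 14)/(j*(j + 5))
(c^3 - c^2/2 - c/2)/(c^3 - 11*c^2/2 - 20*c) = (-2*c^2 + c + 1)/(-2*c^2 + 11*c + 40)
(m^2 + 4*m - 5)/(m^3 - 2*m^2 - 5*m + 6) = (m + 5)/(m^2 - m - 6)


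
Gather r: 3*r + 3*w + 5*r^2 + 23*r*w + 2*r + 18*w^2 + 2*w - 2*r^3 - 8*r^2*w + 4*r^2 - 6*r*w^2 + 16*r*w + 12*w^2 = -2*r^3 + r^2*(9 - 8*w) + r*(-6*w^2 + 39*w + 5) + 30*w^2 + 5*w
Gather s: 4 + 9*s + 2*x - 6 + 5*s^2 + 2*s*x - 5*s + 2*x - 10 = 5*s^2 + s*(2*x + 4) + 4*x - 12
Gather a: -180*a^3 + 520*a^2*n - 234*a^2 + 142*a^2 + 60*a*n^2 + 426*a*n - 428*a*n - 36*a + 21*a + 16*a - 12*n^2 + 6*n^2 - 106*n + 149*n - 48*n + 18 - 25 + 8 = -180*a^3 + a^2*(520*n - 92) + a*(60*n^2 - 2*n + 1) - 6*n^2 - 5*n + 1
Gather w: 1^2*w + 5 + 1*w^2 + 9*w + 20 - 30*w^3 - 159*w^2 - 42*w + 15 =-30*w^3 - 158*w^2 - 32*w + 40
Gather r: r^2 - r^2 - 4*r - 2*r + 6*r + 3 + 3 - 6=0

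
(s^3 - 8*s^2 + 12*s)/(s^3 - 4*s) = (s - 6)/(s + 2)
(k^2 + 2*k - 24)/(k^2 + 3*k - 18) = (k - 4)/(k - 3)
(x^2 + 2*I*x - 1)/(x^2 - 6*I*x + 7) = (x + I)/(x - 7*I)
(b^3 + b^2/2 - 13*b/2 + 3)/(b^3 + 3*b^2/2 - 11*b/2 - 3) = (2*b - 1)/(2*b + 1)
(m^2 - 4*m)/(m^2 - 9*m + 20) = m/(m - 5)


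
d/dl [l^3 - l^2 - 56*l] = 3*l^2 - 2*l - 56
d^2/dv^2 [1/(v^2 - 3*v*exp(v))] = (v*(v - 3*exp(v))*(3*v*exp(v) + 6*exp(v) - 2) + 2*(3*v*exp(v) - 2*v + 3*exp(v))^2)/(v^3*(v - 3*exp(v))^3)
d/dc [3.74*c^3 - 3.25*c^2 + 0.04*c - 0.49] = 11.22*c^2 - 6.5*c + 0.04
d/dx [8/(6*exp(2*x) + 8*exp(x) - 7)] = (-96*exp(x) - 64)*exp(x)/(6*exp(2*x) + 8*exp(x) - 7)^2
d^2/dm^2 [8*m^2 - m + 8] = 16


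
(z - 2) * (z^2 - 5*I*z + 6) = z^3 - 2*z^2 - 5*I*z^2 + 6*z + 10*I*z - 12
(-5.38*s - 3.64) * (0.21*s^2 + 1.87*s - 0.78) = -1.1298*s^3 - 10.825*s^2 - 2.6104*s + 2.8392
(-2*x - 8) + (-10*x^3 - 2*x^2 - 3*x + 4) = -10*x^3 - 2*x^2 - 5*x - 4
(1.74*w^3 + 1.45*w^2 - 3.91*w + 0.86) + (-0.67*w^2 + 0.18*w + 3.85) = 1.74*w^3 + 0.78*w^2 - 3.73*w + 4.71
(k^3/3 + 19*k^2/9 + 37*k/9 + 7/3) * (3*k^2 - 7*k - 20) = k^5 + 4*k^4 - 82*k^3/9 - 64*k^2 - 887*k/9 - 140/3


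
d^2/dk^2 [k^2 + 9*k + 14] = 2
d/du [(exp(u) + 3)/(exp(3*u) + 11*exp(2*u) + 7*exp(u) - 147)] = 2*(-exp(2*u) - 3*exp(u) - 12)*exp(u)/(exp(5*u) + 15*exp(4*u) + 30*exp(3*u) - 350*exp(2*u) - 735*exp(u) + 3087)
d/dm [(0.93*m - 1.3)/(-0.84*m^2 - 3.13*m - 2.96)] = (0.7812*m^2 - 2.184*m - 6.8218)/(0.7056*m^4 + 5.2584*m^3 + 14.7697*m^2 + 18.5296*m + 8.7616)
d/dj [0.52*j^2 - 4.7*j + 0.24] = 1.04*j - 4.7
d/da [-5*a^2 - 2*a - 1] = -10*a - 2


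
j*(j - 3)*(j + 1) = j^3 - 2*j^2 - 3*j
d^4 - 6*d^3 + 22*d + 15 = (d - 5)*(d - 3)*(d + 1)^2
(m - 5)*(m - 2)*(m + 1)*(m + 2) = m^4 - 4*m^3 - 9*m^2 + 16*m + 20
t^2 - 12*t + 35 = (t - 7)*(t - 5)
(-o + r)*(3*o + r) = -3*o^2 + 2*o*r + r^2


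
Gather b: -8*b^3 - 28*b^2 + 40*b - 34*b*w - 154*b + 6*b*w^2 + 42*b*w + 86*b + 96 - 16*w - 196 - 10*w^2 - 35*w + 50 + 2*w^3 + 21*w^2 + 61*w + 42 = -8*b^3 - 28*b^2 + b*(6*w^2 + 8*w - 28) + 2*w^3 + 11*w^2 + 10*w - 8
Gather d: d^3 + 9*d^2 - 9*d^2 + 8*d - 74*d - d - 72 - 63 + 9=d^3 - 67*d - 126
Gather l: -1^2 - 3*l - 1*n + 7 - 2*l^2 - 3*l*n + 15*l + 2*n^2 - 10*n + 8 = -2*l^2 + l*(12 - 3*n) + 2*n^2 - 11*n + 14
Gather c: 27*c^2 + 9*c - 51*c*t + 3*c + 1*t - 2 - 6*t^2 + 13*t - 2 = 27*c^2 + c*(12 - 51*t) - 6*t^2 + 14*t - 4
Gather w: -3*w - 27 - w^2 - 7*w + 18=-w^2 - 10*w - 9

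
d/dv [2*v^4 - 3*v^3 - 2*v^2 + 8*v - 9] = 8*v^3 - 9*v^2 - 4*v + 8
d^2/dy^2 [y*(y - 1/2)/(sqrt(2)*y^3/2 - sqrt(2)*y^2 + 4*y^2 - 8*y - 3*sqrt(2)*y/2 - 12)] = 2*(2*y^6 - 3*y^5 + 24*y^4 + 36*sqrt(2)*y^4 + 77*y^3 + 168*sqrt(2)*y^3 - 216*sqrt(2)*y^2 + 576*y^2 - 288*y + 72*sqrt(2)*y + 36*sqrt(2) + 768)/(sqrt(2)*y^9 - 6*sqrt(2)*y^8 + 24*y^8 - 144*y^7 + 99*sqrt(2)*y^7 - 548*sqrt(2)*y^6 + 328*y^6 - 864*y^5 + 279*sqrt(2)*y^5 + 552*y^4 + 2634*sqrt(2)*y^4 - 891*sqrt(2)*y^3 + 5872*y^3 - 5184*sqrt(2)*y^2 - 2952*y^2 - 13824*y - 2592*sqrt(2)*y - 6912)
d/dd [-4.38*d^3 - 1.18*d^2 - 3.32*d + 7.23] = -13.14*d^2 - 2.36*d - 3.32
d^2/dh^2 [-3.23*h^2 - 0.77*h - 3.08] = -6.46000000000000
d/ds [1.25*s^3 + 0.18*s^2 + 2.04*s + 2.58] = 3.75*s^2 + 0.36*s + 2.04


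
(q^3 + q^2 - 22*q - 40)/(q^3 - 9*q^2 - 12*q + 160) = (q + 2)/(q - 8)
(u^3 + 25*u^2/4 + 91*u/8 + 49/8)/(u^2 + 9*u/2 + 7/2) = u + 7/4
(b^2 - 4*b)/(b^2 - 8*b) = (b - 4)/(b - 8)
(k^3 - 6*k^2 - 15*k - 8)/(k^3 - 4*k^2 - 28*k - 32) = (k^2 + 2*k + 1)/(k^2 + 4*k + 4)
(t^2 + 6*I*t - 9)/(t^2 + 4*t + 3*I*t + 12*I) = (t + 3*I)/(t + 4)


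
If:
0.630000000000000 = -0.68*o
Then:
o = -0.93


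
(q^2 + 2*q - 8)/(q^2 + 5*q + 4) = (q - 2)/(q + 1)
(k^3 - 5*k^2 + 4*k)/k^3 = 1 - 5/k + 4/k^2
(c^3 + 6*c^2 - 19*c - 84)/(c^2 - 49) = (c^2 - c - 12)/(c - 7)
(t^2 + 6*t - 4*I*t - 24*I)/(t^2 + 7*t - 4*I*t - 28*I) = (t + 6)/(t + 7)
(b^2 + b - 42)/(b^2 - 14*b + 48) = (b + 7)/(b - 8)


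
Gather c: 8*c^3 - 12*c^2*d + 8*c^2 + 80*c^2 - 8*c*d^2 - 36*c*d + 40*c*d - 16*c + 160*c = 8*c^3 + c^2*(88 - 12*d) + c*(-8*d^2 + 4*d + 144)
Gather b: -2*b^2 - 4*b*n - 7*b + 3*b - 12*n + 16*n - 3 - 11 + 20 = -2*b^2 + b*(-4*n - 4) + 4*n + 6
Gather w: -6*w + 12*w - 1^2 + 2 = 6*w + 1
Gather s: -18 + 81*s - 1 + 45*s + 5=126*s - 14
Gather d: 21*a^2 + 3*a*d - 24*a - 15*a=21*a^2 + 3*a*d - 39*a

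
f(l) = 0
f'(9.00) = 0.00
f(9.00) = 0.00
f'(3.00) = 0.00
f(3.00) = 0.00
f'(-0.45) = 0.00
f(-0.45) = 0.00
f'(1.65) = 0.00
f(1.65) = 0.00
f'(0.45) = 0.00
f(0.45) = 0.00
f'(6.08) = 0.00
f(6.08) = 0.00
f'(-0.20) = 0.00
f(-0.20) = 0.00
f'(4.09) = 0.00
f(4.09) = 0.00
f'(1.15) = 0.00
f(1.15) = 0.00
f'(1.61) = 0.00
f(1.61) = 0.00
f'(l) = 0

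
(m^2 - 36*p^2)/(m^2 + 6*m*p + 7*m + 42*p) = (m - 6*p)/(m + 7)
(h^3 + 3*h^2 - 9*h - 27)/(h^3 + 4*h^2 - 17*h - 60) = (h^2 - 9)/(h^2 + h - 20)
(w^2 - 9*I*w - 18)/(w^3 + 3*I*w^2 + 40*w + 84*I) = (w - 3*I)/(w^2 + 9*I*w - 14)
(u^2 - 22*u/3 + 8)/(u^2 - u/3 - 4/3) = (u - 6)/(u + 1)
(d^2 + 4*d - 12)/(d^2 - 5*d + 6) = (d + 6)/(d - 3)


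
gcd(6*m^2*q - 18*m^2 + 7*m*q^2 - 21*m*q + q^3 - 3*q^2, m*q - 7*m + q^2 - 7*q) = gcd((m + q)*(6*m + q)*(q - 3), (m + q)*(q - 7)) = m + q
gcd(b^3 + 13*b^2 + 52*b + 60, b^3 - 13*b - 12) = 1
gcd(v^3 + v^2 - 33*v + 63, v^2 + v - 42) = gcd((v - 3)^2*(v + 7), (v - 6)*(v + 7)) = v + 7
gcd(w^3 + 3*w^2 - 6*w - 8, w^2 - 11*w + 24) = 1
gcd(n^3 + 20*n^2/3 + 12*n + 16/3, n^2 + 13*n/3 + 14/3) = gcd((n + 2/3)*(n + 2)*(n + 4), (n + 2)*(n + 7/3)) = n + 2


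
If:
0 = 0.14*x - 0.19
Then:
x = 1.36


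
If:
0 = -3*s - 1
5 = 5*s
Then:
No Solution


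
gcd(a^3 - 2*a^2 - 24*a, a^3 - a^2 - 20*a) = a^2 + 4*a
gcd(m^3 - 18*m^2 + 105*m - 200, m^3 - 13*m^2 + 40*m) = m^2 - 13*m + 40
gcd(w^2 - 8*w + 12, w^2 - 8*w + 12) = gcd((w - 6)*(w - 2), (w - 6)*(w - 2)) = w^2 - 8*w + 12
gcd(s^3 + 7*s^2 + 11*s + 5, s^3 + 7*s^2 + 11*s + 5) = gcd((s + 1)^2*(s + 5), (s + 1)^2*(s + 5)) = s^3 + 7*s^2 + 11*s + 5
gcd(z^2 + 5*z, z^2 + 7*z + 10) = z + 5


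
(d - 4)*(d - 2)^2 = d^3 - 8*d^2 + 20*d - 16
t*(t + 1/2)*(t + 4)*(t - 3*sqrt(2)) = t^4 - 3*sqrt(2)*t^3 + 9*t^3/2 - 27*sqrt(2)*t^2/2 + 2*t^2 - 6*sqrt(2)*t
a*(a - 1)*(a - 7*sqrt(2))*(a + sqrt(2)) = a^4 - 6*sqrt(2)*a^3 - a^3 - 14*a^2 + 6*sqrt(2)*a^2 + 14*a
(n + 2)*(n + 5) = n^2 + 7*n + 10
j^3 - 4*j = j*(j - 2)*(j + 2)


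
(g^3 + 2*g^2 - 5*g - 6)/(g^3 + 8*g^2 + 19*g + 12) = (g - 2)/(g + 4)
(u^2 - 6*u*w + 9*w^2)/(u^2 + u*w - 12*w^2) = (u - 3*w)/(u + 4*w)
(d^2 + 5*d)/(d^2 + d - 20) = d/(d - 4)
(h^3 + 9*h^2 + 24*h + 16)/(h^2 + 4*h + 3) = (h^2 + 8*h + 16)/(h + 3)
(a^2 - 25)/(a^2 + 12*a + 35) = (a - 5)/(a + 7)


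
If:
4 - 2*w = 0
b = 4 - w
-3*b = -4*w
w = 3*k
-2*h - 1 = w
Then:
No Solution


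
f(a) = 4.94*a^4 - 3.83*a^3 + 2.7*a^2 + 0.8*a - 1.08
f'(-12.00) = -35863.84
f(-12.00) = 109432.20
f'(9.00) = 13523.75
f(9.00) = 29844.09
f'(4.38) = 1464.41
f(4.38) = 1550.52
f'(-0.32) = -2.75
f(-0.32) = -0.88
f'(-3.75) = -1223.06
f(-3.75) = 1212.77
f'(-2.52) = -401.99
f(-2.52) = 274.56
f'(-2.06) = -231.82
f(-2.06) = 131.17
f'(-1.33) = -73.19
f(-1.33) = 27.10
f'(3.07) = 480.83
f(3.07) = 354.82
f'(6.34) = 4608.83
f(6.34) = 7117.97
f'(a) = 19.76*a^3 - 11.49*a^2 + 5.4*a + 0.8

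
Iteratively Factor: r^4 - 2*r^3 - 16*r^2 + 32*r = (r)*(r^3 - 2*r^2 - 16*r + 32) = r*(r + 4)*(r^2 - 6*r + 8) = r*(r - 2)*(r + 4)*(r - 4)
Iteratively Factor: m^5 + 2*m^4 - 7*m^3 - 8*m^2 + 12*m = (m - 2)*(m^4 + 4*m^3 + m^2 - 6*m) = m*(m - 2)*(m^3 + 4*m^2 + m - 6) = m*(m - 2)*(m + 3)*(m^2 + m - 2) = m*(m - 2)*(m - 1)*(m + 3)*(m + 2)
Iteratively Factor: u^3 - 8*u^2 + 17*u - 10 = (u - 2)*(u^2 - 6*u + 5) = (u - 2)*(u - 1)*(u - 5)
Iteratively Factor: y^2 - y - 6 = (y - 3)*(y + 2)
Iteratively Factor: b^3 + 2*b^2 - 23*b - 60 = (b - 5)*(b^2 + 7*b + 12) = (b - 5)*(b + 4)*(b + 3)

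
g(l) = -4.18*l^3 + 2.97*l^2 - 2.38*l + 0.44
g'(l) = -12.54*l^2 + 5.94*l - 2.38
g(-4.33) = 405.77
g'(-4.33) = -263.21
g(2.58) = -57.72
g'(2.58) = -70.53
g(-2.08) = 55.86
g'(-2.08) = -68.99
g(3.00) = -92.83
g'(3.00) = -97.42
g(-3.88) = 298.54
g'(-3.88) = -214.21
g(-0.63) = 4.16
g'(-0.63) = -11.10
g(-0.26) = 1.33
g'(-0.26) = -4.77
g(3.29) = -124.10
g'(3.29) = -118.57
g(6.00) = -809.80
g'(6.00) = -418.18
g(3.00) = -92.83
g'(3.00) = -97.42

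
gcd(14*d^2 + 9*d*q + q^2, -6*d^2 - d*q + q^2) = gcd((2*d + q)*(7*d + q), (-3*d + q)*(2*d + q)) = 2*d + q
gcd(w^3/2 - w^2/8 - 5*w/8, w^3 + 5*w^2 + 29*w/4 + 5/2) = 1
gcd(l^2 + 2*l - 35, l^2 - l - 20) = l - 5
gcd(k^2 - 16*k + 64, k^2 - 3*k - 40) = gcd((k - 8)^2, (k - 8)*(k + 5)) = k - 8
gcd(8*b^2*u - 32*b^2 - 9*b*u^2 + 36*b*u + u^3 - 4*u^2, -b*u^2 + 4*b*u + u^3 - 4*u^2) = -b*u + 4*b + u^2 - 4*u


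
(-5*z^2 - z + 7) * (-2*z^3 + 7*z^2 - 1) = 10*z^5 - 33*z^4 - 21*z^3 + 54*z^2 + z - 7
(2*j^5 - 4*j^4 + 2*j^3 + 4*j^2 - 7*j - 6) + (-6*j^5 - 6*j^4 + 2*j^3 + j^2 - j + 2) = -4*j^5 - 10*j^4 + 4*j^3 + 5*j^2 - 8*j - 4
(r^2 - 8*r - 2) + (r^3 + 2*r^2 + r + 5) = r^3 + 3*r^2 - 7*r + 3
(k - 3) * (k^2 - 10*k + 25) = k^3 - 13*k^2 + 55*k - 75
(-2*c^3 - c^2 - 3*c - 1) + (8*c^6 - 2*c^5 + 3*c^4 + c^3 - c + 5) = 8*c^6 - 2*c^5 + 3*c^4 - c^3 - c^2 - 4*c + 4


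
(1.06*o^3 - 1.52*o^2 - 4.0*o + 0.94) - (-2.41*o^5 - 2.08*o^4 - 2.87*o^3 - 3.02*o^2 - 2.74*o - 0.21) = 2.41*o^5 + 2.08*o^4 + 3.93*o^3 + 1.5*o^2 - 1.26*o + 1.15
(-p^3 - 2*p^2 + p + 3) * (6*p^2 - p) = -6*p^5 - 11*p^4 + 8*p^3 + 17*p^2 - 3*p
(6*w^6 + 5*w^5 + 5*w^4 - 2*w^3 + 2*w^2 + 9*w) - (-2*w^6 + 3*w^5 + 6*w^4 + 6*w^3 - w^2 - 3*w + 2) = 8*w^6 + 2*w^5 - w^4 - 8*w^3 + 3*w^2 + 12*w - 2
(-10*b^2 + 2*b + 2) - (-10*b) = -10*b^2 + 12*b + 2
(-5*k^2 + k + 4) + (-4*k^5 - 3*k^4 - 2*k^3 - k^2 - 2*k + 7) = -4*k^5 - 3*k^4 - 2*k^3 - 6*k^2 - k + 11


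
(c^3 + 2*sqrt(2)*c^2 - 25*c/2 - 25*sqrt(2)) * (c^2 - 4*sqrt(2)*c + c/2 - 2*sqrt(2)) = c^5 - 2*sqrt(2)*c^4 + c^4/2 - 57*c^3/2 - sqrt(2)*c^3 - 57*c^2/4 + 25*sqrt(2)*c^2 + 25*sqrt(2)*c/2 + 200*c + 100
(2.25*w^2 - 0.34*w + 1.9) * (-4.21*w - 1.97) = -9.4725*w^3 - 3.0011*w^2 - 7.3292*w - 3.743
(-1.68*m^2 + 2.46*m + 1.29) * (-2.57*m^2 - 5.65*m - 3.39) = 4.3176*m^4 + 3.1698*m^3 - 11.5191*m^2 - 15.6279*m - 4.3731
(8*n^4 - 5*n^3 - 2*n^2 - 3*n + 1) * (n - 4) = 8*n^5 - 37*n^4 + 18*n^3 + 5*n^2 + 13*n - 4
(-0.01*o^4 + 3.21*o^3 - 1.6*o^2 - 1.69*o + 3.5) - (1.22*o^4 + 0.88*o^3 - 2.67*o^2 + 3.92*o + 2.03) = -1.23*o^4 + 2.33*o^3 + 1.07*o^2 - 5.61*o + 1.47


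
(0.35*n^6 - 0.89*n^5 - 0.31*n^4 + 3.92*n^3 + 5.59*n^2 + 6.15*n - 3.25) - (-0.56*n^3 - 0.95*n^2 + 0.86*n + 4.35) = 0.35*n^6 - 0.89*n^5 - 0.31*n^4 + 4.48*n^3 + 6.54*n^2 + 5.29*n - 7.6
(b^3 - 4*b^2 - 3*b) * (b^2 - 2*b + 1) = b^5 - 6*b^4 + 6*b^3 + 2*b^2 - 3*b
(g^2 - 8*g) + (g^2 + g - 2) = 2*g^2 - 7*g - 2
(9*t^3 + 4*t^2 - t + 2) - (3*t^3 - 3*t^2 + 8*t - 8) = 6*t^3 + 7*t^2 - 9*t + 10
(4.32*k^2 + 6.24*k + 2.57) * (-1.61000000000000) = -6.9552*k^2 - 10.0464*k - 4.1377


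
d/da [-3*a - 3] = -3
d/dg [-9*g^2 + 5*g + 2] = 5 - 18*g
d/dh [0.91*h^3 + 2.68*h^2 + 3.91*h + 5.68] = 2.73*h^2 + 5.36*h + 3.91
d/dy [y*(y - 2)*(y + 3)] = 3*y^2 + 2*y - 6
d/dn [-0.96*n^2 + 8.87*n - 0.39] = 8.87 - 1.92*n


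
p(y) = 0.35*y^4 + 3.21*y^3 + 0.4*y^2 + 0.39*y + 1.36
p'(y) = 1.4*y^3 + 9.63*y^2 + 0.8*y + 0.39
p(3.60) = 216.50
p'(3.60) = 193.39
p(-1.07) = -2.07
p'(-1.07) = 8.84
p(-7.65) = -216.61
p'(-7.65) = -68.93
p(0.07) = 1.39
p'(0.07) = 0.49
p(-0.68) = 0.35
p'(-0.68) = 3.86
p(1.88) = 29.21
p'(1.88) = 45.23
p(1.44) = 13.84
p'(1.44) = 25.69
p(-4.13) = -117.73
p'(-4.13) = 62.72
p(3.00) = 121.15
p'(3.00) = 127.26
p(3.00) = 121.15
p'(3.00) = 127.26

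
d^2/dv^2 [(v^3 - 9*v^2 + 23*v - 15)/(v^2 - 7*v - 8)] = 2*(17*v^3 - 93*v^2 + 1059*v - 2719)/(v^6 - 21*v^5 + 123*v^4 - 7*v^3 - 984*v^2 - 1344*v - 512)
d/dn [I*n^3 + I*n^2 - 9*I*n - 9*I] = I*(3*n^2 + 2*n - 9)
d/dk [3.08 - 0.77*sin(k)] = -0.77*cos(k)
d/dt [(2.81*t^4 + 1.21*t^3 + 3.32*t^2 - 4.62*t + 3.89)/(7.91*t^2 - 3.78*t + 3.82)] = (44.4542*t^5 - 22.2943*t^4 + 33.7892*t^3 + 37.8612*t^2 - 36.175*t - 2.9442)/(62.5681*t^4 - 59.7996*t^3 + 74.7208*t^2 - 28.8792*t + 14.5924)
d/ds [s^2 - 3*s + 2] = 2*s - 3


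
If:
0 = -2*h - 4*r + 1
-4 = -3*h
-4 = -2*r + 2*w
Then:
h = 4/3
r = -5/12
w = -29/12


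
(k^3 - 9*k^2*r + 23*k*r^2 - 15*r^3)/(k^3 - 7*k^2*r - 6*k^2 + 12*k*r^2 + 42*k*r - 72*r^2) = (-k^2 + 6*k*r - 5*r^2)/(-k^2 + 4*k*r + 6*k - 24*r)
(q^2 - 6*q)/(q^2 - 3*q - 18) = q/(q + 3)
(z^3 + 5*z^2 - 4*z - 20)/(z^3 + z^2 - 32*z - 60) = (z - 2)/(z - 6)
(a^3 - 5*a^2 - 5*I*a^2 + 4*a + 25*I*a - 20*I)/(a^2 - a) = a - 4 - 5*I + 20*I/a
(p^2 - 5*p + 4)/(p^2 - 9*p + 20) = (p - 1)/(p - 5)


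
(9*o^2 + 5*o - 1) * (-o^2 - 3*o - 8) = -9*o^4 - 32*o^3 - 86*o^2 - 37*o + 8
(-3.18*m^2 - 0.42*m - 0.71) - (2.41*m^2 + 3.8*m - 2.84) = -5.59*m^2 - 4.22*m + 2.13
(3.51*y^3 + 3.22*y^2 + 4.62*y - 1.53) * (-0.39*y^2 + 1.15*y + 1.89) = -1.3689*y^5 + 2.7807*y^4 + 8.5351*y^3 + 11.9955*y^2 + 6.9723*y - 2.8917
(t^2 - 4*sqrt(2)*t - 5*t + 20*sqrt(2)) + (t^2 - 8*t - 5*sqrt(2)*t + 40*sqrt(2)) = 2*t^2 - 13*t - 9*sqrt(2)*t + 60*sqrt(2)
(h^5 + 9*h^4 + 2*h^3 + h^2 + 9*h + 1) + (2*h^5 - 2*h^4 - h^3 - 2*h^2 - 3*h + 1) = 3*h^5 + 7*h^4 + h^3 - h^2 + 6*h + 2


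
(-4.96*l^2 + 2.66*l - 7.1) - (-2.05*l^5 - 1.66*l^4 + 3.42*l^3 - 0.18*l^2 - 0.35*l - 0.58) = 2.05*l^5 + 1.66*l^4 - 3.42*l^3 - 4.78*l^2 + 3.01*l - 6.52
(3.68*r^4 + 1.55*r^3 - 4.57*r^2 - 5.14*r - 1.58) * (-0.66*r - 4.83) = -2.4288*r^5 - 18.7974*r^4 - 4.4703*r^3 + 25.4655*r^2 + 25.869*r + 7.6314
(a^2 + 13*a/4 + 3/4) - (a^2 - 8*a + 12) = 45*a/4 - 45/4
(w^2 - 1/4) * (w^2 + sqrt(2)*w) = w^4 + sqrt(2)*w^3 - w^2/4 - sqrt(2)*w/4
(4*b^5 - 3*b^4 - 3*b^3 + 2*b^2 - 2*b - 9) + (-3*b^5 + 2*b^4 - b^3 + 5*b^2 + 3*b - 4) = b^5 - b^4 - 4*b^3 + 7*b^2 + b - 13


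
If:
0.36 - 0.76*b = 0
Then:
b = 0.47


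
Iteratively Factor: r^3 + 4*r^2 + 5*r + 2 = (r + 1)*(r^2 + 3*r + 2) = (r + 1)^2*(r + 2)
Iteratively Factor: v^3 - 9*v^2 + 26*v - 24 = (v - 2)*(v^2 - 7*v + 12) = (v - 4)*(v - 2)*(v - 3)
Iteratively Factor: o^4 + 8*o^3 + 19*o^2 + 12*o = (o + 3)*(o^3 + 5*o^2 + 4*o) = (o + 1)*(o + 3)*(o^2 + 4*o) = (o + 1)*(o + 3)*(o + 4)*(o)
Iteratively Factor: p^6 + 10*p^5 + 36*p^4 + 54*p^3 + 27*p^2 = (p + 1)*(p^5 + 9*p^4 + 27*p^3 + 27*p^2) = (p + 1)*(p + 3)*(p^4 + 6*p^3 + 9*p^2) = p*(p + 1)*(p + 3)*(p^3 + 6*p^2 + 9*p) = p*(p + 1)*(p + 3)^2*(p^2 + 3*p) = p*(p + 1)*(p + 3)^3*(p)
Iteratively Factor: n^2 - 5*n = (n)*(n - 5)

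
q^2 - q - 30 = (q - 6)*(q + 5)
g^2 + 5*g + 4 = (g + 1)*(g + 4)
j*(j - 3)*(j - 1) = j^3 - 4*j^2 + 3*j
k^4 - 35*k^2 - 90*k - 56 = (k - 7)*(k + 1)*(k + 2)*(k + 4)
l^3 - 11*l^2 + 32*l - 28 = (l - 7)*(l - 2)^2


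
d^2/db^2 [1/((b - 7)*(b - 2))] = 2*((b - 7)^2 + (b - 7)*(b - 2) + (b - 2)^2)/((b - 7)^3*(b - 2)^3)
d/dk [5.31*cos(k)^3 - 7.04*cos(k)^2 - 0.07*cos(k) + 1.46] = (-15.93*cos(k)^2 + 14.08*cos(k) + 0.07)*sin(k)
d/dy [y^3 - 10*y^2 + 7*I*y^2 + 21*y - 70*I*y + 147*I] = 3*y^2 + y*(-20 + 14*I) + 21 - 70*I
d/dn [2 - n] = -1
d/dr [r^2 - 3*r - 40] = 2*r - 3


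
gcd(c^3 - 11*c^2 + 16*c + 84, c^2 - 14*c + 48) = c - 6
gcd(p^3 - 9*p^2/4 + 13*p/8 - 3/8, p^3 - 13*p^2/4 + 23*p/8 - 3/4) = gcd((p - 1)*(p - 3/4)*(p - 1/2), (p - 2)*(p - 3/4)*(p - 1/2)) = p^2 - 5*p/4 + 3/8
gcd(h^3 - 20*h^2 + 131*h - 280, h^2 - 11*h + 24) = h - 8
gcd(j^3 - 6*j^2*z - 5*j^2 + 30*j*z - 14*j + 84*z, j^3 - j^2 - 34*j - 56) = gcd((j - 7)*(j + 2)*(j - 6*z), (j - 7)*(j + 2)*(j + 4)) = j^2 - 5*j - 14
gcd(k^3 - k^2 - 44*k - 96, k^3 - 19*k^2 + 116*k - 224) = k - 8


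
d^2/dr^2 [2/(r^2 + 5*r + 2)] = 4*(-r^2 - 5*r + (2*r + 5)^2 - 2)/(r^2 + 5*r + 2)^3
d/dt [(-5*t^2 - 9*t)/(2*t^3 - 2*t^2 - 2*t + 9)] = (10*t^4 + 36*t^3 - 8*t^2 - 90*t - 81)/(4*t^6 - 8*t^5 - 4*t^4 + 44*t^3 - 32*t^2 - 36*t + 81)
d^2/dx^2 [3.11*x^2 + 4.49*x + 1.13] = 6.22000000000000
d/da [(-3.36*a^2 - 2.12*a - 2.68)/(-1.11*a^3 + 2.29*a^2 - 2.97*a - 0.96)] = (-3.7296*a^4 - 4.7064*a^3 + 5.9096*a^2 + 18.7256*a - 5.9244)/(1.2321*a^6 - 5.0838*a^5 + 11.8375*a^4 - 11.4714*a^3 + 4.4241*a^2 + 5.7024*a + 0.9216)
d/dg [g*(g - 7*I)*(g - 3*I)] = 3*g^2 - 20*I*g - 21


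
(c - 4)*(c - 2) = c^2 - 6*c + 8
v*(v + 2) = v^2 + 2*v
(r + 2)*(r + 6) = r^2 + 8*r + 12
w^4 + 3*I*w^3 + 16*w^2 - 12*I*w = w*(w - 2*I)*(w - I)*(w + 6*I)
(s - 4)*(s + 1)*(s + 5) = s^3 + 2*s^2 - 19*s - 20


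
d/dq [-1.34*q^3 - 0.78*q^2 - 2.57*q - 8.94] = -4.02*q^2 - 1.56*q - 2.57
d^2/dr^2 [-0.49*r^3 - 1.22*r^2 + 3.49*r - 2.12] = -2.94*r - 2.44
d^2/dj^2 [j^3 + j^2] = 6*j + 2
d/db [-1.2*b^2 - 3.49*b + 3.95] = -2.4*b - 3.49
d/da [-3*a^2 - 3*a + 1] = -6*a - 3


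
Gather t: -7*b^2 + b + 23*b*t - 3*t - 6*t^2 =-7*b^2 + b - 6*t^2 + t*(23*b - 3)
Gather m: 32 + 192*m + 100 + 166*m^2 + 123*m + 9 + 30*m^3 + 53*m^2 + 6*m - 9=30*m^3 + 219*m^2 + 321*m + 132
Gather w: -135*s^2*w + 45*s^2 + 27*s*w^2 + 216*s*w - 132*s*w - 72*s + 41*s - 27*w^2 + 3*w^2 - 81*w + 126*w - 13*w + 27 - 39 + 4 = 45*s^2 - 31*s + w^2*(27*s - 24) + w*(-135*s^2 + 84*s + 32) - 8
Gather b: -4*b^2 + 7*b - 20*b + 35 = -4*b^2 - 13*b + 35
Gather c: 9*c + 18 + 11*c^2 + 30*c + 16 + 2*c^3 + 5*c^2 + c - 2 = 2*c^3 + 16*c^2 + 40*c + 32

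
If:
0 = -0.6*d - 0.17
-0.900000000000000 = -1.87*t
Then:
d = -0.28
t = 0.48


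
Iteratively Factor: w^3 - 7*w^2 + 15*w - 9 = (w - 3)*(w^2 - 4*w + 3) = (w - 3)^2*(w - 1)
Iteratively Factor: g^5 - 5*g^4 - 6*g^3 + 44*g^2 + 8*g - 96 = (g - 2)*(g^4 - 3*g^3 - 12*g^2 + 20*g + 48) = (g - 3)*(g - 2)*(g^3 - 12*g - 16) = (g - 3)*(g - 2)*(g + 2)*(g^2 - 2*g - 8) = (g - 4)*(g - 3)*(g - 2)*(g + 2)*(g + 2)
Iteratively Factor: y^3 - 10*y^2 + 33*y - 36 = (y - 3)*(y^2 - 7*y + 12) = (y - 4)*(y - 3)*(y - 3)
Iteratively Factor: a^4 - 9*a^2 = (a - 3)*(a^3 + 3*a^2) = a*(a - 3)*(a^2 + 3*a) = a*(a - 3)*(a + 3)*(a)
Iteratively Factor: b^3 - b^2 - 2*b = (b + 1)*(b^2 - 2*b) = (b - 2)*(b + 1)*(b)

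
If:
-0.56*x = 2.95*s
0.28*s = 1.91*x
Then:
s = 0.00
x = 0.00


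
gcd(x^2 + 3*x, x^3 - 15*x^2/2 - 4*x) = x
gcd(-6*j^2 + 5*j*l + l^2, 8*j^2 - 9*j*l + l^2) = j - l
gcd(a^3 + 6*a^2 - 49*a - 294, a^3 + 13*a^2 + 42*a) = a^2 + 13*a + 42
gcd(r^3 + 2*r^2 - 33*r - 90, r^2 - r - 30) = r^2 - r - 30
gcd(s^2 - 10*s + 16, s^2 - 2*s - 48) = s - 8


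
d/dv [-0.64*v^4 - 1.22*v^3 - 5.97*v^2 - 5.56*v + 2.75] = -2.56*v^3 - 3.66*v^2 - 11.94*v - 5.56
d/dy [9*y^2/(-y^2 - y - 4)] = 9*y*(-y - 8)/(y^4 + 2*y^3 + 9*y^2 + 8*y + 16)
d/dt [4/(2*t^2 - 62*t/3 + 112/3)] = 6*(31 - 6*t)/(3*t^2 - 31*t + 56)^2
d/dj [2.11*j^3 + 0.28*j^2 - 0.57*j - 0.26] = 6.33*j^2 + 0.56*j - 0.57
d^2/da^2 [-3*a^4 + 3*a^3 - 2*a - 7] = 18*a*(1 - 2*a)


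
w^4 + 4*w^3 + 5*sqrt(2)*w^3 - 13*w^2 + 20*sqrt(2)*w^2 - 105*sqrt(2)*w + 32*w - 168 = (w - 3)*(w + 7)*(w + sqrt(2))*(w + 4*sqrt(2))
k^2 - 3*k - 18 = (k - 6)*(k + 3)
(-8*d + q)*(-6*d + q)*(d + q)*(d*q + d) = 48*d^4*q + 48*d^4 + 34*d^3*q^2 + 34*d^3*q - 13*d^2*q^3 - 13*d^2*q^2 + d*q^4 + d*q^3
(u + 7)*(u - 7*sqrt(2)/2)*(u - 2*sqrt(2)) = u^3 - 11*sqrt(2)*u^2/2 + 7*u^2 - 77*sqrt(2)*u/2 + 14*u + 98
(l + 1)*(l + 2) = l^2 + 3*l + 2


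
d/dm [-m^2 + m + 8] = 1 - 2*m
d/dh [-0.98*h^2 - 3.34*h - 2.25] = -1.96*h - 3.34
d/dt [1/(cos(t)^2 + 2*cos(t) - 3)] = 2*(cos(t) + 1)*sin(t)/(cos(t)^2 + 2*cos(t) - 3)^2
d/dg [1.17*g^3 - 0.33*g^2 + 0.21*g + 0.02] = 3.51*g^2 - 0.66*g + 0.21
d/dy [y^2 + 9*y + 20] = 2*y + 9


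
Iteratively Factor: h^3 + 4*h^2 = (h + 4)*(h^2) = h*(h + 4)*(h)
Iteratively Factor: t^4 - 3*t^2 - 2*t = (t + 1)*(t^3 - t^2 - 2*t) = t*(t + 1)*(t^2 - t - 2) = t*(t - 2)*(t + 1)*(t + 1)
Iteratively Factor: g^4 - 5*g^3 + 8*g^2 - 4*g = (g - 2)*(g^3 - 3*g^2 + 2*g) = g*(g - 2)*(g^2 - 3*g + 2) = g*(g - 2)*(g - 1)*(g - 2)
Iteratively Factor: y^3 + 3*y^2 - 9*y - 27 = (y + 3)*(y^2 - 9) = (y - 3)*(y + 3)*(y + 3)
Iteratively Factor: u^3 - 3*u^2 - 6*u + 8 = (u - 4)*(u^2 + u - 2) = (u - 4)*(u + 2)*(u - 1)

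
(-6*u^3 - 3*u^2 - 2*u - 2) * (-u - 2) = 6*u^4 + 15*u^3 + 8*u^2 + 6*u + 4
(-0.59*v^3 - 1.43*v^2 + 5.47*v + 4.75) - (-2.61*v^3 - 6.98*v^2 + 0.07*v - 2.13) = 2.02*v^3 + 5.55*v^2 + 5.4*v + 6.88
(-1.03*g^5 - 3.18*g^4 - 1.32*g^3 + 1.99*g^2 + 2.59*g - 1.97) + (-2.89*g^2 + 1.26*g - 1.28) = -1.03*g^5 - 3.18*g^4 - 1.32*g^3 - 0.9*g^2 + 3.85*g - 3.25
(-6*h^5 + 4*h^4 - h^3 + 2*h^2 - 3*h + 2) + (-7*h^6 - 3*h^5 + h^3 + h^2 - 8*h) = -7*h^6 - 9*h^5 + 4*h^4 + 3*h^2 - 11*h + 2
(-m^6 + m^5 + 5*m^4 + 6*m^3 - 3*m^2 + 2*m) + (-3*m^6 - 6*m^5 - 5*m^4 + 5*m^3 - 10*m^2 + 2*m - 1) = -4*m^6 - 5*m^5 + 11*m^3 - 13*m^2 + 4*m - 1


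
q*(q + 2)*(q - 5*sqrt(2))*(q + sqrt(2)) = q^4 - 4*sqrt(2)*q^3 + 2*q^3 - 8*sqrt(2)*q^2 - 10*q^2 - 20*q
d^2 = d^2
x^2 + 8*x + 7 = (x + 1)*(x + 7)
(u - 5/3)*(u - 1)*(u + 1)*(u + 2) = u^4 + u^3/3 - 13*u^2/3 - u/3 + 10/3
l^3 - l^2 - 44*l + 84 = (l - 6)*(l - 2)*(l + 7)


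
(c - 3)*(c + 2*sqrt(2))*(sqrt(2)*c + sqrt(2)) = sqrt(2)*c^3 - 2*sqrt(2)*c^2 + 4*c^2 - 8*c - 3*sqrt(2)*c - 12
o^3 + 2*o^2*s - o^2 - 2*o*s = o*(o - 1)*(o + 2*s)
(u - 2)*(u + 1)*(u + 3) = u^3 + 2*u^2 - 5*u - 6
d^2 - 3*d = d*(d - 3)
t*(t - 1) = t^2 - t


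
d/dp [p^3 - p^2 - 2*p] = 3*p^2 - 2*p - 2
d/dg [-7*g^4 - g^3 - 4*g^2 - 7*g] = -28*g^3 - 3*g^2 - 8*g - 7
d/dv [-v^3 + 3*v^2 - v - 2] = -3*v^2 + 6*v - 1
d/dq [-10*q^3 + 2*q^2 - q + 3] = -30*q^2 + 4*q - 1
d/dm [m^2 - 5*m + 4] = 2*m - 5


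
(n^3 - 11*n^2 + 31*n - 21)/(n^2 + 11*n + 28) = (n^3 - 11*n^2 + 31*n - 21)/(n^2 + 11*n + 28)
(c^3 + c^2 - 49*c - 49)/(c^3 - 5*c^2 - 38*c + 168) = (c^2 + 8*c + 7)/(c^2 + 2*c - 24)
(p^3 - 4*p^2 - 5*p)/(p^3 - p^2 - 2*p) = (p - 5)/(p - 2)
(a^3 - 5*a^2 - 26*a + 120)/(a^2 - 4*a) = a - 1 - 30/a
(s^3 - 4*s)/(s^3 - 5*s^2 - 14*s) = (s - 2)/(s - 7)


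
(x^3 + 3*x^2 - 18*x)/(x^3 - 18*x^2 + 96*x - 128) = x*(x^2 + 3*x - 18)/(x^3 - 18*x^2 + 96*x - 128)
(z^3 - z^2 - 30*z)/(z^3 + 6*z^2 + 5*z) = (z - 6)/(z + 1)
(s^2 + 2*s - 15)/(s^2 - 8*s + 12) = (s^2 + 2*s - 15)/(s^2 - 8*s + 12)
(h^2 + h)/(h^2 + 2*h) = (h + 1)/(h + 2)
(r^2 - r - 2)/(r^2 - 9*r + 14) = (r + 1)/(r - 7)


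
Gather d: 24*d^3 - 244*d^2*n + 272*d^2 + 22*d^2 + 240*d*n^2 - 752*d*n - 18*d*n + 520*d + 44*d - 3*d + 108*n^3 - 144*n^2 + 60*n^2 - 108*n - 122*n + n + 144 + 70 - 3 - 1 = 24*d^3 + d^2*(294 - 244*n) + d*(240*n^2 - 770*n + 561) + 108*n^3 - 84*n^2 - 229*n + 210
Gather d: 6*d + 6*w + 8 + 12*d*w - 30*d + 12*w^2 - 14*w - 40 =d*(12*w - 24) + 12*w^2 - 8*w - 32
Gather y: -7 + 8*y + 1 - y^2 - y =-y^2 + 7*y - 6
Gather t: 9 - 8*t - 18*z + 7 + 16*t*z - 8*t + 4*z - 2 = t*(16*z - 16) - 14*z + 14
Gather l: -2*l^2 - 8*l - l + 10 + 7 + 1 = -2*l^2 - 9*l + 18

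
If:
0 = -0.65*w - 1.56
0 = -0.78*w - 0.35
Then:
No Solution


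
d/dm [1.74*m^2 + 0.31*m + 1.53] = 3.48*m + 0.31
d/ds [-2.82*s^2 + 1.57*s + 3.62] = 1.57 - 5.64*s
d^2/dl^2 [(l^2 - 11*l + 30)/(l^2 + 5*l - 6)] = 8*(-4*l^3 + 27*l^2 + 63*l + 159)/(l^6 + 15*l^5 + 57*l^4 - 55*l^3 - 342*l^2 + 540*l - 216)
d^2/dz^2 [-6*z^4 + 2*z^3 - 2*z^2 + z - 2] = -72*z^2 + 12*z - 4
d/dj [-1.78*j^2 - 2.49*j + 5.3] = -3.56*j - 2.49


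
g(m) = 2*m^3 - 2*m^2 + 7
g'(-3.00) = 66.00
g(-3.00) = -65.00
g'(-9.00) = 522.00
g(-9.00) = -1613.00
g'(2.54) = 28.55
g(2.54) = 26.87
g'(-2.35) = 42.54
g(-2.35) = -30.00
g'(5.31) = 147.94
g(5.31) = 250.05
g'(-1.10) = 11.66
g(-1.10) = 1.92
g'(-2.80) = 58.24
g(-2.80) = -52.58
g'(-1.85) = 27.94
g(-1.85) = -12.51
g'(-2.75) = 56.38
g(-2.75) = -49.72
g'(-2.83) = 59.37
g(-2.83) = -54.35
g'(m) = 6*m^2 - 4*m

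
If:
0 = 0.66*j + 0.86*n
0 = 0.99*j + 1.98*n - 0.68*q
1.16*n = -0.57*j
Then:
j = 0.00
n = 0.00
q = 0.00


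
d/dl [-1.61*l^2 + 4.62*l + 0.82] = 4.62 - 3.22*l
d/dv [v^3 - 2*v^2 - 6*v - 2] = 3*v^2 - 4*v - 6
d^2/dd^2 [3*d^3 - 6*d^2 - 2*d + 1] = 18*d - 12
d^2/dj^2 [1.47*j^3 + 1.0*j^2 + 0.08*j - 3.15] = 8.82*j + 2.0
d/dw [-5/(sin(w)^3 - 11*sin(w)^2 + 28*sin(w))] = 5*(3*cos(w) - 22/tan(w) + 28*cos(w)/sin(w)^2)/((sin(w) - 7)^2*(sin(w) - 4)^2)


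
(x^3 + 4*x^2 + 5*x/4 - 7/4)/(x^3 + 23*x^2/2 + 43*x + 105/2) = (2*x^2 + x - 1)/(2*(x^2 + 8*x + 15))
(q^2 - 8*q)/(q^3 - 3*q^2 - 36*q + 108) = q*(q - 8)/(q^3 - 3*q^2 - 36*q + 108)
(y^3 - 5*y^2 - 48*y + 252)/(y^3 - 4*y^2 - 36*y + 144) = (y^2 + y - 42)/(y^2 + 2*y - 24)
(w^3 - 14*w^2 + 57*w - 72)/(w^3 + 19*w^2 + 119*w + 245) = (w^3 - 14*w^2 + 57*w - 72)/(w^3 + 19*w^2 + 119*w + 245)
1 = 1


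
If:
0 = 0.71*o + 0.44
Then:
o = -0.62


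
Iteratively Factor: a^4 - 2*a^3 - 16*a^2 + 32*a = (a)*(a^3 - 2*a^2 - 16*a + 32) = a*(a - 2)*(a^2 - 16) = a*(a - 4)*(a - 2)*(a + 4)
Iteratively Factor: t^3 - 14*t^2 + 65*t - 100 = (t - 4)*(t^2 - 10*t + 25) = (t - 5)*(t - 4)*(t - 5)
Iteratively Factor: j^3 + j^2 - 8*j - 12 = (j + 2)*(j^2 - j - 6) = (j + 2)^2*(j - 3)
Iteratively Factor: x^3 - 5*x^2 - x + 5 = (x - 5)*(x^2 - 1) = (x - 5)*(x + 1)*(x - 1)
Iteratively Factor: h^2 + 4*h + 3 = (h + 1)*(h + 3)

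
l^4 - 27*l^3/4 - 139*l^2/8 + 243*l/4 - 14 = (l - 8)*(l - 2)*(l - 1/4)*(l + 7/2)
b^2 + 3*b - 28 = (b - 4)*(b + 7)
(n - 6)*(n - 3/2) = n^2 - 15*n/2 + 9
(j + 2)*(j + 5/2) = j^2 + 9*j/2 + 5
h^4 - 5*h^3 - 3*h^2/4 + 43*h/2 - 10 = (h - 4)*(h - 5/2)*(h - 1/2)*(h + 2)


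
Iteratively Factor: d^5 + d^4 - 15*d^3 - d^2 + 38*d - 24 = (d - 3)*(d^4 + 4*d^3 - 3*d^2 - 10*d + 8) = (d - 3)*(d - 1)*(d^3 + 5*d^2 + 2*d - 8) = (d - 3)*(d - 1)*(d + 4)*(d^2 + d - 2) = (d - 3)*(d - 1)^2*(d + 4)*(d + 2)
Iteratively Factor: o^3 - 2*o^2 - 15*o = (o - 5)*(o^2 + 3*o) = (o - 5)*(o + 3)*(o)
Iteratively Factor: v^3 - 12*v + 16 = (v + 4)*(v^2 - 4*v + 4) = (v - 2)*(v + 4)*(v - 2)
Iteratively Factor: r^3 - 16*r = (r - 4)*(r^2 + 4*r) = (r - 4)*(r + 4)*(r)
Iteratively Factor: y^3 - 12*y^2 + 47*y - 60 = (y - 3)*(y^2 - 9*y + 20) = (y - 5)*(y - 3)*(y - 4)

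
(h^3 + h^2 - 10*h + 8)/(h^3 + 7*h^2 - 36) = (h^2 + 3*h - 4)/(h^2 + 9*h + 18)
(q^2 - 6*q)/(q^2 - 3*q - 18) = q/(q + 3)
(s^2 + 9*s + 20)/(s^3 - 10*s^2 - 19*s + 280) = (s + 4)/(s^2 - 15*s + 56)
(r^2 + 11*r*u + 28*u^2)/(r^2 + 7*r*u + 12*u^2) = (r + 7*u)/(r + 3*u)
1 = 1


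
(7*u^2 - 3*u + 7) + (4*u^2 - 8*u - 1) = 11*u^2 - 11*u + 6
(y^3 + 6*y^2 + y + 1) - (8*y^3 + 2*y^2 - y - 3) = -7*y^3 + 4*y^2 + 2*y + 4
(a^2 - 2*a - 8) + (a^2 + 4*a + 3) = 2*a^2 + 2*a - 5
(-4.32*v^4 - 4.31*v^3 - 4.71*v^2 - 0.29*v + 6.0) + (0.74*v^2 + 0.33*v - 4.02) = -4.32*v^4 - 4.31*v^3 - 3.97*v^2 + 0.04*v + 1.98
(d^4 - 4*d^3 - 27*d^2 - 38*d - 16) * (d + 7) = d^5 + 3*d^4 - 55*d^3 - 227*d^2 - 282*d - 112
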